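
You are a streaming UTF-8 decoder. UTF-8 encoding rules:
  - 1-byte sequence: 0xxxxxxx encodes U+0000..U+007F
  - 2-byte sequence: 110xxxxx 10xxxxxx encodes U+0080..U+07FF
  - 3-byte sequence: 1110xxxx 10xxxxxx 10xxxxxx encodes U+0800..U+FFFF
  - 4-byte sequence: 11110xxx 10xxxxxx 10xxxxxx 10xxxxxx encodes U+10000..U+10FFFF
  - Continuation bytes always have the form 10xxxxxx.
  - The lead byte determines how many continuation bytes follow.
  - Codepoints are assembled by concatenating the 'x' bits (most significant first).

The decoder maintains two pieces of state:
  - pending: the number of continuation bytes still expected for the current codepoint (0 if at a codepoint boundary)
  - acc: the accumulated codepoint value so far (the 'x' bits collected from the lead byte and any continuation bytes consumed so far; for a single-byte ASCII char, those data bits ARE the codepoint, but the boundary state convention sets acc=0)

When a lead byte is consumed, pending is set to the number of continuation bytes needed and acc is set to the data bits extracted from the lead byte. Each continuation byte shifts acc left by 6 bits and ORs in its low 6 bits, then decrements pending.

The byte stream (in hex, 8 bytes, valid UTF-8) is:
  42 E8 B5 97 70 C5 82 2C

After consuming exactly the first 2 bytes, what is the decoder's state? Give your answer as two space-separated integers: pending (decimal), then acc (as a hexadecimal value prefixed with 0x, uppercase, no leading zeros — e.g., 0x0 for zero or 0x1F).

Answer: 2 0x8

Derivation:
Byte[0]=42: 1-byte. pending=0, acc=0x0
Byte[1]=E8: 3-byte lead. pending=2, acc=0x8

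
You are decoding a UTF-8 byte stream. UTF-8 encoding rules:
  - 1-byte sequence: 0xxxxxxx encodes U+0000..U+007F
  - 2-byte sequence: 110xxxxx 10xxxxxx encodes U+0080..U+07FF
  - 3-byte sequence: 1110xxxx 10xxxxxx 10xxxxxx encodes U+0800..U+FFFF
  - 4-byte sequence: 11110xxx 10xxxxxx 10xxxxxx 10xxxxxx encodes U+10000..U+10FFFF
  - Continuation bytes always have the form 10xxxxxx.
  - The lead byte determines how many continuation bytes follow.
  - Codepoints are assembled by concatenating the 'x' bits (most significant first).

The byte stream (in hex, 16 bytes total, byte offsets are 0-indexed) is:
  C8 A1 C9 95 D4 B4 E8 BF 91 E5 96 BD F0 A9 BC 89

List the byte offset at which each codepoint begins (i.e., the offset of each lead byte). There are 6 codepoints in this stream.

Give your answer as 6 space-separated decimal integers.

Answer: 0 2 4 6 9 12

Derivation:
Byte[0]=C8: 2-byte lead, need 1 cont bytes. acc=0x8
Byte[1]=A1: continuation. acc=(acc<<6)|0x21=0x221
Completed: cp=U+0221 (starts at byte 0)
Byte[2]=C9: 2-byte lead, need 1 cont bytes. acc=0x9
Byte[3]=95: continuation. acc=(acc<<6)|0x15=0x255
Completed: cp=U+0255 (starts at byte 2)
Byte[4]=D4: 2-byte lead, need 1 cont bytes. acc=0x14
Byte[5]=B4: continuation. acc=(acc<<6)|0x34=0x534
Completed: cp=U+0534 (starts at byte 4)
Byte[6]=E8: 3-byte lead, need 2 cont bytes. acc=0x8
Byte[7]=BF: continuation. acc=(acc<<6)|0x3F=0x23F
Byte[8]=91: continuation. acc=(acc<<6)|0x11=0x8FD1
Completed: cp=U+8FD1 (starts at byte 6)
Byte[9]=E5: 3-byte lead, need 2 cont bytes. acc=0x5
Byte[10]=96: continuation. acc=(acc<<6)|0x16=0x156
Byte[11]=BD: continuation. acc=(acc<<6)|0x3D=0x55BD
Completed: cp=U+55BD (starts at byte 9)
Byte[12]=F0: 4-byte lead, need 3 cont bytes. acc=0x0
Byte[13]=A9: continuation. acc=(acc<<6)|0x29=0x29
Byte[14]=BC: continuation. acc=(acc<<6)|0x3C=0xA7C
Byte[15]=89: continuation. acc=(acc<<6)|0x09=0x29F09
Completed: cp=U+29F09 (starts at byte 12)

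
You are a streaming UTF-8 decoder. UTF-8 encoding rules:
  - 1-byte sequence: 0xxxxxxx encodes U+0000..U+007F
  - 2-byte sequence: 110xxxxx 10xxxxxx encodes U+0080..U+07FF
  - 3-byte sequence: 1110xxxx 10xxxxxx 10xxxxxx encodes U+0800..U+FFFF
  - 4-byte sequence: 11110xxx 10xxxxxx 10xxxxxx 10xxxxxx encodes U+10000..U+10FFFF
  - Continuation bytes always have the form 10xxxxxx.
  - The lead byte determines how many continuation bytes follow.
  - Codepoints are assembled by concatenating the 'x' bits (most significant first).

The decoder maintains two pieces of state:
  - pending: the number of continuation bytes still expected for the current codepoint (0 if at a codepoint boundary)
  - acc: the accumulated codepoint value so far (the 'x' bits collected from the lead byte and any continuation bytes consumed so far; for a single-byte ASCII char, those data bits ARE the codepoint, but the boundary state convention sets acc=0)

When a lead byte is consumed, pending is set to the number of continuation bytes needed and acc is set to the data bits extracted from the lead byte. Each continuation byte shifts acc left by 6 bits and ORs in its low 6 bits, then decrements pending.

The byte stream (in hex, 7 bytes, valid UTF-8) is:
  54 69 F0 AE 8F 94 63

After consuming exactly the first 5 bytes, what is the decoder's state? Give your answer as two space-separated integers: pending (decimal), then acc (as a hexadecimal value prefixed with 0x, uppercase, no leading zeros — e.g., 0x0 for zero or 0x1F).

Byte[0]=54: 1-byte. pending=0, acc=0x0
Byte[1]=69: 1-byte. pending=0, acc=0x0
Byte[2]=F0: 4-byte lead. pending=3, acc=0x0
Byte[3]=AE: continuation. acc=(acc<<6)|0x2E=0x2E, pending=2
Byte[4]=8F: continuation. acc=(acc<<6)|0x0F=0xB8F, pending=1

Answer: 1 0xB8F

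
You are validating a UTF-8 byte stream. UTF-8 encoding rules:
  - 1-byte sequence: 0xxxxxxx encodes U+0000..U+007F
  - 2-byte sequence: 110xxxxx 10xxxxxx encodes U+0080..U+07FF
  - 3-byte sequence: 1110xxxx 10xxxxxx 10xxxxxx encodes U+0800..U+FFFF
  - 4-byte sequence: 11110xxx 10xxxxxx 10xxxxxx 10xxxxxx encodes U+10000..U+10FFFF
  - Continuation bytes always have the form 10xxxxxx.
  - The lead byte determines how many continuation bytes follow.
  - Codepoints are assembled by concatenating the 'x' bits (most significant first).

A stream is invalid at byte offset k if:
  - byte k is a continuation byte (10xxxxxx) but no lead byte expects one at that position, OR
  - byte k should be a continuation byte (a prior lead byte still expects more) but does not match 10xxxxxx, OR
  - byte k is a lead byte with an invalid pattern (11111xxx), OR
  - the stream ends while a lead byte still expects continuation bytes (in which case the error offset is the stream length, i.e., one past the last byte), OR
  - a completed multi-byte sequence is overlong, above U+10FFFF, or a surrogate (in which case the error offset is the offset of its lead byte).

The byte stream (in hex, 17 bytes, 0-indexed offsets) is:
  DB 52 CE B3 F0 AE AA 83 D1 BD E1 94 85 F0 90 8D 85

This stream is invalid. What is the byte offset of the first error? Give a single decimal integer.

Answer: 1

Derivation:
Byte[0]=DB: 2-byte lead, need 1 cont bytes. acc=0x1B
Byte[1]=52: expected 10xxxxxx continuation. INVALID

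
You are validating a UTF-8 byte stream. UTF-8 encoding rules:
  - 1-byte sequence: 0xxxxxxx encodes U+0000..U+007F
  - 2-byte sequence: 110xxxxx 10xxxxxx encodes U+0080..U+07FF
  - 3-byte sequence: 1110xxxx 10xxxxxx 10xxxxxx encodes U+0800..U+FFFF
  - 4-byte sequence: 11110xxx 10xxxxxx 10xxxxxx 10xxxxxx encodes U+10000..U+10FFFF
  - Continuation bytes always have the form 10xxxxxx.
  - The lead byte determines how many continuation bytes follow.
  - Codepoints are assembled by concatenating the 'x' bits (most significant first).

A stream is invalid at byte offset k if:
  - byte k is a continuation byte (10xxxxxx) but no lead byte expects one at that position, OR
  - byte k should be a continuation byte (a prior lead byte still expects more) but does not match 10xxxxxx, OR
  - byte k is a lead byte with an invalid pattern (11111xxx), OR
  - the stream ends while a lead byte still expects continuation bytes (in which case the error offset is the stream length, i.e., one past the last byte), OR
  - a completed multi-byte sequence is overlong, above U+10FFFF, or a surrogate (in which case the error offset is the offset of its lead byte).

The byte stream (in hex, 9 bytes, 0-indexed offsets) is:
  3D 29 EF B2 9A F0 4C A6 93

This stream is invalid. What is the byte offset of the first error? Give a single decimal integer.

Answer: 6

Derivation:
Byte[0]=3D: 1-byte ASCII. cp=U+003D
Byte[1]=29: 1-byte ASCII. cp=U+0029
Byte[2]=EF: 3-byte lead, need 2 cont bytes. acc=0xF
Byte[3]=B2: continuation. acc=(acc<<6)|0x32=0x3F2
Byte[4]=9A: continuation. acc=(acc<<6)|0x1A=0xFC9A
Completed: cp=U+FC9A (starts at byte 2)
Byte[5]=F0: 4-byte lead, need 3 cont bytes. acc=0x0
Byte[6]=4C: expected 10xxxxxx continuation. INVALID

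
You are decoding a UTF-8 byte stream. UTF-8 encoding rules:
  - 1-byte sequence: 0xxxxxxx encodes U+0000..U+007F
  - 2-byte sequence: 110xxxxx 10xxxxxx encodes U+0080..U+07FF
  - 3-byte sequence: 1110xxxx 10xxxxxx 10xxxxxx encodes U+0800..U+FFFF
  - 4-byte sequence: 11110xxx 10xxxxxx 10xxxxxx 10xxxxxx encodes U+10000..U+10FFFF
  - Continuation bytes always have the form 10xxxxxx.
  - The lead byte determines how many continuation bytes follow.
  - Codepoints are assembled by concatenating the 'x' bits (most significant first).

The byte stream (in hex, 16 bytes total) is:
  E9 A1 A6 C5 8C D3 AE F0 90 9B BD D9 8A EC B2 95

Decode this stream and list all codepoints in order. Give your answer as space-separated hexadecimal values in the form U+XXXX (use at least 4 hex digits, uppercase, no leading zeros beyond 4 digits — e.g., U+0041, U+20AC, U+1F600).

Byte[0]=E9: 3-byte lead, need 2 cont bytes. acc=0x9
Byte[1]=A1: continuation. acc=(acc<<6)|0x21=0x261
Byte[2]=A6: continuation. acc=(acc<<6)|0x26=0x9866
Completed: cp=U+9866 (starts at byte 0)
Byte[3]=C5: 2-byte lead, need 1 cont bytes. acc=0x5
Byte[4]=8C: continuation. acc=(acc<<6)|0x0C=0x14C
Completed: cp=U+014C (starts at byte 3)
Byte[5]=D3: 2-byte lead, need 1 cont bytes. acc=0x13
Byte[6]=AE: continuation. acc=(acc<<6)|0x2E=0x4EE
Completed: cp=U+04EE (starts at byte 5)
Byte[7]=F0: 4-byte lead, need 3 cont bytes. acc=0x0
Byte[8]=90: continuation. acc=(acc<<6)|0x10=0x10
Byte[9]=9B: continuation. acc=(acc<<6)|0x1B=0x41B
Byte[10]=BD: continuation. acc=(acc<<6)|0x3D=0x106FD
Completed: cp=U+106FD (starts at byte 7)
Byte[11]=D9: 2-byte lead, need 1 cont bytes. acc=0x19
Byte[12]=8A: continuation. acc=(acc<<6)|0x0A=0x64A
Completed: cp=U+064A (starts at byte 11)
Byte[13]=EC: 3-byte lead, need 2 cont bytes. acc=0xC
Byte[14]=B2: continuation. acc=(acc<<6)|0x32=0x332
Byte[15]=95: continuation. acc=(acc<<6)|0x15=0xCC95
Completed: cp=U+CC95 (starts at byte 13)

Answer: U+9866 U+014C U+04EE U+106FD U+064A U+CC95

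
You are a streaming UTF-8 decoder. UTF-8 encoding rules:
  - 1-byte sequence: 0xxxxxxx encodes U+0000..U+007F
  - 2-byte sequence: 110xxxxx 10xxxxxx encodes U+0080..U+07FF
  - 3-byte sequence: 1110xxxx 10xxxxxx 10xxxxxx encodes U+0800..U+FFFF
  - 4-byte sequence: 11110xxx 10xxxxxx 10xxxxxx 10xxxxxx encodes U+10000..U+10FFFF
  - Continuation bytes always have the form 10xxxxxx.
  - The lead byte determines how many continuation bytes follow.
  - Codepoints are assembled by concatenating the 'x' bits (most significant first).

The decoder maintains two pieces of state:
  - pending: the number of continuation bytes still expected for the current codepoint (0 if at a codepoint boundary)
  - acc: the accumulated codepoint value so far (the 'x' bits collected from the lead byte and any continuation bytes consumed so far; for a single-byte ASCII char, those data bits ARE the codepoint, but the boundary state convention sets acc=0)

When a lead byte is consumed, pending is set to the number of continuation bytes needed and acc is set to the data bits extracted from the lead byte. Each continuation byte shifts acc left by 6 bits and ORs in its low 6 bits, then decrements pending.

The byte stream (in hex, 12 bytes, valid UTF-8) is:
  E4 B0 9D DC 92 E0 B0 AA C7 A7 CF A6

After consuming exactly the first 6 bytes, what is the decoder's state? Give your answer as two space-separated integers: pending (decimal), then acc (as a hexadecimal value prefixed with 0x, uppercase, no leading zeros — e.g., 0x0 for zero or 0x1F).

Answer: 2 0x0

Derivation:
Byte[0]=E4: 3-byte lead. pending=2, acc=0x4
Byte[1]=B0: continuation. acc=(acc<<6)|0x30=0x130, pending=1
Byte[2]=9D: continuation. acc=(acc<<6)|0x1D=0x4C1D, pending=0
Byte[3]=DC: 2-byte lead. pending=1, acc=0x1C
Byte[4]=92: continuation. acc=(acc<<6)|0x12=0x712, pending=0
Byte[5]=E0: 3-byte lead. pending=2, acc=0x0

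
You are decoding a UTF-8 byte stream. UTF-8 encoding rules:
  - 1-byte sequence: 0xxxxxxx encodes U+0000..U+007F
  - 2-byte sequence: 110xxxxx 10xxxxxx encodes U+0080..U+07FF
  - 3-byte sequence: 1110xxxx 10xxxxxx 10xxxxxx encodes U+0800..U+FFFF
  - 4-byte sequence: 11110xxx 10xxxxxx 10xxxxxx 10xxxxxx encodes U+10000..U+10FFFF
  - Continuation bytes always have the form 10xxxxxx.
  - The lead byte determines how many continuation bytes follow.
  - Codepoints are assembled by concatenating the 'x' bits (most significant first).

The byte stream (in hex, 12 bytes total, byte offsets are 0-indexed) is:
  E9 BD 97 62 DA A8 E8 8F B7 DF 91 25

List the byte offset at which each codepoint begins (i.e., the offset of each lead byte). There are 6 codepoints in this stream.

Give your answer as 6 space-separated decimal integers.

Answer: 0 3 4 6 9 11

Derivation:
Byte[0]=E9: 3-byte lead, need 2 cont bytes. acc=0x9
Byte[1]=BD: continuation. acc=(acc<<6)|0x3D=0x27D
Byte[2]=97: continuation. acc=(acc<<6)|0x17=0x9F57
Completed: cp=U+9F57 (starts at byte 0)
Byte[3]=62: 1-byte ASCII. cp=U+0062
Byte[4]=DA: 2-byte lead, need 1 cont bytes. acc=0x1A
Byte[5]=A8: continuation. acc=(acc<<6)|0x28=0x6A8
Completed: cp=U+06A8 (starts at byte 4)
Byte[6]=E8: 3-byte lead, need 2 cont bytes. acc=0x8
Byte[7]=8F: continuation. acc=(acc<<6)|0x0F=0x20F
Byte[8]=B7: continuation. acc=(acc<<6)|0x37=0x83F7
Completed: cp=U+83F7 (starts at byte 6)
Byte[9]=DF: 2-byte lead, need 1 cont bytes. acc=0x1F
Byte[10]=91: continuation. acc=(acc<<6)|0x11=0x7D1
Completed: cp=U+07D1 (starts at byte 9)
Byte[11]=25: 1-byte ASCII. cp=U+0025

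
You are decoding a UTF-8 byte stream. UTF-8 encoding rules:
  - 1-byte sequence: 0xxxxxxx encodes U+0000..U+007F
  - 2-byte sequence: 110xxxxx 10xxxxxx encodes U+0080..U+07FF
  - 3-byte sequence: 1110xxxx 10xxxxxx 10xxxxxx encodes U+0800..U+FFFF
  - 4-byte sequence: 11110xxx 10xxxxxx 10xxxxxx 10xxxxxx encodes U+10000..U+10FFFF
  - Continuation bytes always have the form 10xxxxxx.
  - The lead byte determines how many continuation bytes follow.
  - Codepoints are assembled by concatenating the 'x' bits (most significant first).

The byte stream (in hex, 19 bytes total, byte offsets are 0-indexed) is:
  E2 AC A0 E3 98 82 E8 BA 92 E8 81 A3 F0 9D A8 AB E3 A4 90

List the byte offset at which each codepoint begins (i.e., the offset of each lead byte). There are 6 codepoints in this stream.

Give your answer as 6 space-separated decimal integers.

Answer: 0 3 6 9 12 16

Derivation:
Byte[0]=E2: 3-byte lead, need 2 cont bytes. acc=0x2
Byte[1]=AC: continuation. acc=(acc<<6)|0x2C=0xAC
Byte[2]=A0: continuation. acc=(acc<<6)|0x20=0x2B20
Completed: cp=U+2B20 (starts at byte 0)
Byte[3]=E3: 3-byte lead, need 2 cont bytes. acc=0x3
Byte[4]=98: continuation. acc=(acc<<6)|0x18=0xD8
Byte[5]=82: continuation. acc=(acc<<6)|0x02=0x3602
Completed: cp=U+3602 (starts at byte 3)
Byte[6]=E8: 3-byte lead, need 2 cont bytes. acc=0x8
Byte[7]=BA: continuation. acc=(acc<<6)|0x3A=0x23A
Byte[8]=92: continuation. acc=(acc<<6)|0x12=0x8E92
Completed: cp=U+8E92 (starts at byte 6)
Byte[9]=E8: 3-byte lead, need 2 cont bytes. acc=0x8
Byte[10]=81: continuation. acc=(acc<<6)|0x01=0x201
Byte[11]=A3: continuation. acc=(acc<<6)|0x23=0x8063
Completed: cp=U+8063 (starts at byte 9)
Byte[12]=F0: 4-byte lead, need 3 cont bytes. acc=0x0
Byte[13]=9D: continuation. acc=(acc<<6)|0x1D=0x1D
Byte[14]=A8: continuation. acc=(acc<<6)|0x28=0x768
Byte[15]=AB: continuation. acc=(acc<<6)|0x2B=0x1DA2B
Completed: cp=U+1DA2B (starts at byte 12)
Byte[16]=E3: 3-byte lead, need 2 cont bytes. acc=0x3
Byte[17]=A4: continuation. acc=(acc<<6)|0x24=0xE4
Byte[18]=90: continuation. acc=(acc<<6)|0x10=0x3910
Completed: cp=U+3910 (starts at byte 16)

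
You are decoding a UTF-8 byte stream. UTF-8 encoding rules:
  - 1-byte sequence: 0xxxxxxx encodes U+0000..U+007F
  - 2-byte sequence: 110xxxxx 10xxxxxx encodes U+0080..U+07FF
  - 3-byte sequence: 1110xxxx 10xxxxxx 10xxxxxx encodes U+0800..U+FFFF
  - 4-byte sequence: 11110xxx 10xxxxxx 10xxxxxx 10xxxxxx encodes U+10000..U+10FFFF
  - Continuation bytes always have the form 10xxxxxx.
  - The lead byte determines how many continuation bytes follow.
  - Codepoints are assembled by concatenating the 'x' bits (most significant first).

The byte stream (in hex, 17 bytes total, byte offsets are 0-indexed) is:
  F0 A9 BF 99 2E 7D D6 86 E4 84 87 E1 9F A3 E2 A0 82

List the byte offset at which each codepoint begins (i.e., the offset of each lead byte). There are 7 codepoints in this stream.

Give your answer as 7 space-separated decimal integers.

Byte[0]=F0: 4-byte lead, need 3 cont bytes. acc=0x0
Byte[1]=A9: continuation. acc=(acc<<6)|0x29=0x29
Byte[2]=BF: continuation. acc=(acc<<6)|0x3F=0xA7F
Byte[3]=99: continuation. acc=(acc<<6)|0x19=0x29FD9
Completed: cp=U+29FD9 (starts at byte 0)
Byte[4]=2E: 1-byte ASCII. cp=U+002E
Byte[5]=7D: 1-byte ASCII. cp=U+007D
Byte[6]=D6: 2-byte lead, need 1 cont bytes. acc=0x16
Byte[7]=86: continuation. acc=(acc<<6)|0x06=0x586
Completed: cp=U+0586 (starts at byte 6)
Byte[8]=E4: 3-byte lead, need 2 cont bytes. acc=0x4
Byte[9]=84: continuation. acc=(acc<<6)|0x04=0x104
Byte[10]=87: continuation. acc=(acc<<6)|0x07=0x4107
Completed: cp=U+4107 (starts at byte 8)
Byte[11]=E1: 3-byte lead, need 2 cont bytes. acc=0x1
Byte[12]=9F: continuation. acc=(acc<<6)|0x1F=0x5F
Byte[13]=A3: continuation. acc=(acc<<6)|0x23=0x17E3
Completed: cp=U+17E3 (starts at byte 11)
Byte[14]=E2: 3-byte lead, need 2 cont bytes. acc=0x2
Byte[15]=A0: continuation. acc=(acc<<6)|0x20=0xA0
Byte[16]=82: continuation. acc=(acc<<6)|0x02=0x2802
Completed: cp=U+2802 (starts at byte 14)

Answer: 0 4 5 6 8 11 14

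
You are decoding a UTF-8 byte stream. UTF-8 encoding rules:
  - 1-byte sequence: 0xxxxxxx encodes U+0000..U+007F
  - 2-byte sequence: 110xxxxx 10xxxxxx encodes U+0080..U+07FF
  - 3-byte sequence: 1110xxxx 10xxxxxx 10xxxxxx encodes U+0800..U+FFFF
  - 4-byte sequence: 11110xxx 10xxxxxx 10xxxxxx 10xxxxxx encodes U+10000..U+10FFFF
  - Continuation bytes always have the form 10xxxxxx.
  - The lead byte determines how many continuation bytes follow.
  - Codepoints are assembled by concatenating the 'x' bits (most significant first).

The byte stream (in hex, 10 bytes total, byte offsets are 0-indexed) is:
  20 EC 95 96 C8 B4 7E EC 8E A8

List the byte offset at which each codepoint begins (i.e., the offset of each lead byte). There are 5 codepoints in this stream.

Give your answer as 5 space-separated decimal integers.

Byte[0]=20: 1-byte ASCII. cp=U+0020
Byte[1]=EC: 3-byte lead, need 2 cont bytes. acc=0xC
Byte[2]=95: continuation. acc=(acc<<6)|0x15=0x315
Byte[3]=96: continuation. acc=(acc<<6)|0x16=0xC556
Completed: cp=U+C556 (starts at byte 1)
Byte[4]=C8: 2-byte lead, need 1 cont bytes. acc=0x8
Byte[5]=B4: continuation. acc=(acc<<6)|0x34=0x234
Completed: cp=U+0234 (starts at byte 4)
Byte[6]=7E: 1-byte ASCII. cp=U+007E
Byte[7]=EC: 3-byte lead, need 2 cont bytes. acc=0xC
Byte[8]=8E: continuation. acc=(acc<<6)|0x0E=0x30E
Byte[9]=A8: continuation. acc=(acc<<6)|0x28=0xC3A8
Completed: cp=U+C3A8 (starts at byte 7)

Answer: 0 1 4 6 7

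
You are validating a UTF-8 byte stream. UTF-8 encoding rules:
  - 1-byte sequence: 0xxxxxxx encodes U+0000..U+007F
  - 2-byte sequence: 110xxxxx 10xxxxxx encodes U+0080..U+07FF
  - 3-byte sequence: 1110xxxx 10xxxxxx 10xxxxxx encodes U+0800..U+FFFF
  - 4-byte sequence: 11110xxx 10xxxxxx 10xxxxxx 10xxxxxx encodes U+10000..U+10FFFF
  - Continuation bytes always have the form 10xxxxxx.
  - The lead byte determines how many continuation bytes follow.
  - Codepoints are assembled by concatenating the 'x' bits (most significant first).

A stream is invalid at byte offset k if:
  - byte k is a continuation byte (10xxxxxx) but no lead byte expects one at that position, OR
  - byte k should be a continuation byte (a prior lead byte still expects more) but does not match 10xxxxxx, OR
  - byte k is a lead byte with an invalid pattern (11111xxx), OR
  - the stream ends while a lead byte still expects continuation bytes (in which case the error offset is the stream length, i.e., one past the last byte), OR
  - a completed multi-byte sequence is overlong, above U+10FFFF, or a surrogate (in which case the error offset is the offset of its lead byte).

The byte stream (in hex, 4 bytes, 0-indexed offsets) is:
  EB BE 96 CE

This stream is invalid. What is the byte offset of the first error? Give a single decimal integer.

Answer: 4

Derivation:
Byte[0]=EB: 3-byte lead, need 2 cont bytes. acc=0xB
Byte[1]=BE: continuation. acc=(acc<<6)|0x3E=0x2FE
Byte[2]=96: continuation. acc=(acc<<6)|0x16=0xBF96
Completed: cp=U+BF96 (starts at byte 0)
Byte[3]=CE: 2-byte lead, need 1 cont bytes. acc=0xE
Byte[4]: stream ended, expected continuation. INVALID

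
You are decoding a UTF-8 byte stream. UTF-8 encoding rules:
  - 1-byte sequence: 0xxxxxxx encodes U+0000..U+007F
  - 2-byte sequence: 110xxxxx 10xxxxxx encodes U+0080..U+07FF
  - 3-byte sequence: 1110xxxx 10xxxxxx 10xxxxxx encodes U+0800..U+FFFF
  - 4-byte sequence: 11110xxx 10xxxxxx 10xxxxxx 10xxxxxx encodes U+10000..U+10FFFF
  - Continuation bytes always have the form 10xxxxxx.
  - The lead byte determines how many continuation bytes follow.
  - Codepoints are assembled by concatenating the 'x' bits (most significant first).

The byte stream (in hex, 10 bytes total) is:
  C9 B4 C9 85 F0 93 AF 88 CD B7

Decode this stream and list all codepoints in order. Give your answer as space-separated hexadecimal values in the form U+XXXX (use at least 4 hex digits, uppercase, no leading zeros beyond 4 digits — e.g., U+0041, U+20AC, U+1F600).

Byte[0]=C9: 2-byte lead, need 1 cont bytes. acc=0x9
Byte[1]=B4: continuation. acc=(acc<<6)|0x34=0x274
Completed: cp=U+0274 (starts at byte 0)
Byte[2]=C9: 2-byte lead, need 1 cont bytes. acc=0x9
Byte[3]=85: continuation. acc=(acc<<6)|0x05=0x245
Completed: cp=U+0245 (starts at byte 2)
Byte[4]=F0: 4-byte lead, need 3 cont bytes. acc=0x0
Byte[5]=93: continuation. acc=(acc<<6)|0x13=0x13
Byte[6]=AF: continuation. acc=(acc<<6)|0x2F=0x4EF
Byte[7]=88: continuation. acc=(acc<<6)|0x08=0x13BC8
Completed: cp=U+13BC8 (starts at byte 4)
Byte[8]=CD: 2-byte lead, need 1 cont bytes. acc=0xD
Byte[9]=B7: continuation. acc=(acc<<6)|0x37=0x377
Completed: cp=U+0377 (starts at byte 8)

Answer: U+0274 U+0245 U+13BC8 U+0377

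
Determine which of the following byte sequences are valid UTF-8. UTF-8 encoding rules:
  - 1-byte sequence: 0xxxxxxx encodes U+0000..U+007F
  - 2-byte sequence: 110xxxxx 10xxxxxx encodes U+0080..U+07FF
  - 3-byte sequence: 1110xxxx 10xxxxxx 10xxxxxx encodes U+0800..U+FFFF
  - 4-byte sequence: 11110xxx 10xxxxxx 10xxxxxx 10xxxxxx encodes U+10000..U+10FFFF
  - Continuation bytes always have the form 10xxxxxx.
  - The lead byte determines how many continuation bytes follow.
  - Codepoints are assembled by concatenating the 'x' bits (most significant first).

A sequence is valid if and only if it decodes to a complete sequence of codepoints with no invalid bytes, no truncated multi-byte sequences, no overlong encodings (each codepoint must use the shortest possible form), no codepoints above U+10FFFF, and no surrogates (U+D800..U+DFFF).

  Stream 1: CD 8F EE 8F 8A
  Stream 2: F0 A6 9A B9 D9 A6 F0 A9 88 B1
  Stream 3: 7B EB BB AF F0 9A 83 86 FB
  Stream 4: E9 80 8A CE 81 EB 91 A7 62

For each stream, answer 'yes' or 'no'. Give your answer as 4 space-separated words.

Answer: yes yes no yes

Derivation:
Stream 1: decodes cleanly. VALID
Stream 2: decodes cleanly. VALID
Stream 3: error at byte offset 8. INVALID
Stream 4: decodes cleanly. VALID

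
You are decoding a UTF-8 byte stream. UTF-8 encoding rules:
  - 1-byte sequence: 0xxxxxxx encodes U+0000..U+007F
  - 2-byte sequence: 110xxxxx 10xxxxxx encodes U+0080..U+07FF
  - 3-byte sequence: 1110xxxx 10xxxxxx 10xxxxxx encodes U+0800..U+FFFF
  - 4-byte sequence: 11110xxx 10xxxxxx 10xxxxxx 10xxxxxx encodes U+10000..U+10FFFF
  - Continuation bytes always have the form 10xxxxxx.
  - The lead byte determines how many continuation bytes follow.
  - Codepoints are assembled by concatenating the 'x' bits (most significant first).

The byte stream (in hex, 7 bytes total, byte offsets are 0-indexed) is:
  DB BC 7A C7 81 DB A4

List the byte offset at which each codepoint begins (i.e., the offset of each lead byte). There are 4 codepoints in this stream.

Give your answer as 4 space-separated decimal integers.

Answer: 0 2 3 5

Derivation:
Byte[0]=DB: 2-byte lead, need 1 cont bytes. acc=0x1B
Byte[1]=BC: continuation. acc=(acc<<6)|0x3C=0x6FC
Completed: cp=U+06FC (starts at byte 0)
Byte[2]=7A: 1-byte ASCII. cp=U+007A
Byte[3]=C7: 2-byte lead, need 1 cont bytes. acc=0x7
Byte[4]=81: continuation. acc=(acc<<6)|0x01=0x1C1
Completed: cp=U+01C1 (starts at byte 3)
Byte[5]=DB: 2-byte lead, need 1 cont bytes. acc=0x1B
Byte[6]=A4: continuation. acc=(acc<<6)|0x24=0x6E4
Completed: cp=U+06E4 (starts at byte 5)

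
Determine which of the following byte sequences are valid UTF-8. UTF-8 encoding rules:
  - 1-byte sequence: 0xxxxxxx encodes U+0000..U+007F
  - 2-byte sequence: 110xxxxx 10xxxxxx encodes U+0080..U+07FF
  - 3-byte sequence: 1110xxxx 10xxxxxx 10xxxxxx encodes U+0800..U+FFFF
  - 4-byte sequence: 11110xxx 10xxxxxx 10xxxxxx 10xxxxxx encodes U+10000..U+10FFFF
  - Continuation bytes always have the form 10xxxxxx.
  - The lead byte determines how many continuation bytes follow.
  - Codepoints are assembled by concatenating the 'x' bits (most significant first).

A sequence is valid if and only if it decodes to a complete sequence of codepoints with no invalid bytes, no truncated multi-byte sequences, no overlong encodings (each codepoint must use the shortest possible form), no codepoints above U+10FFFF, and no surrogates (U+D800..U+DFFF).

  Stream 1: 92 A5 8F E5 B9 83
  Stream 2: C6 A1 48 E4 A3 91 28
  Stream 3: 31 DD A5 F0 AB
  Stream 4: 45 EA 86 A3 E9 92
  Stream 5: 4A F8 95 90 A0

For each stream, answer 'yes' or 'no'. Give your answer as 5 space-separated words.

Answer: no yes no no no

Derivation:
Stream 1: error at byte offset 0. INVALID
Stream 2: decodes cleanly. VALID
Stream 3: error at byte offset 5. INVALID
Stream 4: error at byte offset 6. INVALID
Stream 5: error at byte offset 1. INVALID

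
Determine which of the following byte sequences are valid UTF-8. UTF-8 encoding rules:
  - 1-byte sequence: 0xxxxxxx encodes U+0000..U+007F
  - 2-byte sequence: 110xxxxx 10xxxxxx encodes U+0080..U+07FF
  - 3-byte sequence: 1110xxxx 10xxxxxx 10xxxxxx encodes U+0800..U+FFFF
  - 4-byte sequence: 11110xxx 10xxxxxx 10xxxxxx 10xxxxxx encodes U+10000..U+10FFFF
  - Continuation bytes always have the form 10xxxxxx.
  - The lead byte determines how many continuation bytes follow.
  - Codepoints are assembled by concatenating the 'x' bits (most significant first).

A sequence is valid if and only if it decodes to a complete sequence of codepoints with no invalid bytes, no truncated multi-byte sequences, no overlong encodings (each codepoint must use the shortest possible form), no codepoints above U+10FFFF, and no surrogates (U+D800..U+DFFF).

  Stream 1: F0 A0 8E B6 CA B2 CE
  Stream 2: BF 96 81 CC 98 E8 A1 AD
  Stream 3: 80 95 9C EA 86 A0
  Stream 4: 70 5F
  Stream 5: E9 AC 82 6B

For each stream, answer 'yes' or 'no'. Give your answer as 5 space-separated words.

Stream 1: error at byte offset 7. INVALID
Stream 2: error at byte offset 0. INVALID
Stream 3: error at byte offset 0. INVALID
Stream 4: decodes cleanly. VALID
Stream 5: decodes cleanly. VALID

Answer: no no no yes yes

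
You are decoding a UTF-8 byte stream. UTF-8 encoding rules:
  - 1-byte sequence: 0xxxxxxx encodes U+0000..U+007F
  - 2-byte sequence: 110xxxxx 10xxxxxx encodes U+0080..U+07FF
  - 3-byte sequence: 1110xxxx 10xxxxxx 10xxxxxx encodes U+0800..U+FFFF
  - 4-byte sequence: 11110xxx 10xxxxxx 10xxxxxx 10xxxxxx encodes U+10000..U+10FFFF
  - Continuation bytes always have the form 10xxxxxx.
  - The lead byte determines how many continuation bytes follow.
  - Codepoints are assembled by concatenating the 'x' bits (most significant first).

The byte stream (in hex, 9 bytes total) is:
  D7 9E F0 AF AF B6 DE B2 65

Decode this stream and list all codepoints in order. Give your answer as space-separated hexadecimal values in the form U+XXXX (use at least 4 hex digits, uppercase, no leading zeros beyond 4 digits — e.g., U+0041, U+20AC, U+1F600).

Byte[0]=D7: 2-byte lead, need 1 cont bytes. acc=0x17
Byte[1]=9E: continuation. acc=(acc<<6)|0x1E=0x5DE
Completed: cp=U+05DE (starts at byte 0)
Byte[2]=F0: 4-byte lead, need 3 cont bytes. acc=0x0
Byte[3]=AF: continuation. acc=(acc<<6)|0x2F=0x2F
Byte[4]=AF: continuation. acc=(acc<<6)|0x2F=0xBEF
Byte[5]=B6: continuation. acc=(acc<<6)|0x36=0x2FBF6
Completed: cp=U+2FBF6 (starts at byte 2)
Byte[6]=DE: 2-byte lead, need 1 cont bytes. acc=0x1E
Byte[7]=B2: continuation. acc=(acc<<6)|0x32=0x7B2
Completed: cp=U+07B2 (starts at byte 6)
Byte[8]=65: 1-byte ASCII. cp=U+0065

Answer: U+05DE U+2FBF6 U+07B2 U+0065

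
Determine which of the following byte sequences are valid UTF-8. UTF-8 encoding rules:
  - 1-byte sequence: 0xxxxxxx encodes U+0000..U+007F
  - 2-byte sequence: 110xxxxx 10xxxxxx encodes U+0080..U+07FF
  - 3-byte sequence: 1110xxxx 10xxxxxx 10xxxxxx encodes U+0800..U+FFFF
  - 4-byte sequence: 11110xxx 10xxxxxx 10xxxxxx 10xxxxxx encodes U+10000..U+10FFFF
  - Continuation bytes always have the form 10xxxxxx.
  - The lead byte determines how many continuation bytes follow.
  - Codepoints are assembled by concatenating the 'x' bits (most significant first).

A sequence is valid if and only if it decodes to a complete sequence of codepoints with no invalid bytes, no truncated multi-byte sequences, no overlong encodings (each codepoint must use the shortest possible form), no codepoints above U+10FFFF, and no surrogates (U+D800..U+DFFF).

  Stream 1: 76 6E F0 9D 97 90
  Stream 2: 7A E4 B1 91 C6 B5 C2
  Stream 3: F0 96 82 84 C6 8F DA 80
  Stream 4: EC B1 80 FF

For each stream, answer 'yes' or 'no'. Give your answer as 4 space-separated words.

Stream 1: decodes cleanly. VALID
Stream 2: error at byte offset 7. INVALID
Stream 3: decodes cleanly. VALID
Stream 4: error at byte offset 3. INVALID

Answer: yes no yes no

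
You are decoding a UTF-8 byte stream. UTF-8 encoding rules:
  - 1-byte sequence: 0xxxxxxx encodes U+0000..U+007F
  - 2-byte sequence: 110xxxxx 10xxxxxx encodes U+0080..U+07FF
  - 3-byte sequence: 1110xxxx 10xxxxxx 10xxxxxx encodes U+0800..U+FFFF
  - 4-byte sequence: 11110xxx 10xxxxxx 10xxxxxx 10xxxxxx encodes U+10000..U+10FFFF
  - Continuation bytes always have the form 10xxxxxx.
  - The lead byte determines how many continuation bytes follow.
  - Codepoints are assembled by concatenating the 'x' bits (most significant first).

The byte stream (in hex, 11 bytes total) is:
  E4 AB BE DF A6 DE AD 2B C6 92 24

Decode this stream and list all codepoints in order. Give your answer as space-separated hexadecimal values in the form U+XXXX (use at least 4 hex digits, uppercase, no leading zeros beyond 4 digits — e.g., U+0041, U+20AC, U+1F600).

Byte[0]=E4: 3-byte lead, need 2 cont bytes. acc=0x4
Byte[1]=AB: continuation. acc=(acc<<6)|0x2B=0x12B
Byte[2]=BE: continuation. acc=(acc<<6)|0x3E=0x4AFE
Completed: cp=U+4AFE (starts at byte 0)
Byte[3]=DF: 2-byte lead, need 1 cont bytes. acc=0x1F
Byte[4]=A6: continuation. acc=(acc<<6)|0x26=0x7E6
Completed: cp=U+07E6 (starts at byte 3)
Byte[5]=DE: 2-byte lead, need 1 cont bytes. acc=0x1E
Byte[6]=AD: continuation. acc=(acc<<6)|0x2D=0x7AD
Completed: cp=U+07AD (starts at byte 5)
Byte[7]=2B: 1-byte ASCII. cp=U+002B
Byte[8]=C6: 2-byte lead, need 1 cont bytes. acc=0x6
Byte[9]=92: continuation. acc=(acc<<6)|0x12=0x192
Completed: cp=U+0192 (starts at byte 8)
Byte[10]=24: 1-byte ASCII. cp=U+0024

Answer: U+4AFE U+07E6 U+07AD U+002B U+0192 U+0024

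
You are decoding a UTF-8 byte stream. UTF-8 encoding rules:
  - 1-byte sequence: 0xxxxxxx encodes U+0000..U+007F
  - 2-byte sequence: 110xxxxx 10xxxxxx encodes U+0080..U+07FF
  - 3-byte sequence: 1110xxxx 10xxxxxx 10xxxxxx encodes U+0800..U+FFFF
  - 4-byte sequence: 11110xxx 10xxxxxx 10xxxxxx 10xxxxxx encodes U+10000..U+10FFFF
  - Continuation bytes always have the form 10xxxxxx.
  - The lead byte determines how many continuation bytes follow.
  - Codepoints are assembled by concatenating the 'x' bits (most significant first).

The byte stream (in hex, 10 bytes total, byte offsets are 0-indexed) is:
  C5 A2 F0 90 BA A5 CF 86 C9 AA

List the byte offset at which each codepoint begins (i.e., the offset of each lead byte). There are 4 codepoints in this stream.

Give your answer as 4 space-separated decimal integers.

Answer: 0 2 6 8

Derivation:
Byte[0]=C5: 2-byte lead, need 1 cont bytes. acc=0x5
Byte[1]=A2: continuation. acc=(acc<<6)|0x22=0x162
Completed: cp=U+0162 (starts at byte 0)
Byte[2]=F0: 4-byte lead, need 3 cont bytes. acc=0x0
Byte[3]=90: continuation. acc=(acc<<6)|0x10=0x10
Byte[4]=BA: continuation. acc=(acc<<6)|0x3A=0x43A
Byte[5]=A5: continuation. acc=(acc<<6)|0x25=0x10EA5
Completed: cp=U+10EA5 (starts at byte 2)
Byte[6]=CF: 2-byte lead, need 1 cont bytes. acc=0xF
Byte[7]=86: continuation. acc=(acc<<6)|0x06=0x3C6
Completed: cp=U+03C6 (starts at byte 6)
Byte[8]=C9: 2-byte lead, need 1 cont bytes. acc=0x9
Byte[9]=AA: continuation. acc=(acc<<6)|0x2A=0x26A
Completed: cp=U+026A (starts at byte 8)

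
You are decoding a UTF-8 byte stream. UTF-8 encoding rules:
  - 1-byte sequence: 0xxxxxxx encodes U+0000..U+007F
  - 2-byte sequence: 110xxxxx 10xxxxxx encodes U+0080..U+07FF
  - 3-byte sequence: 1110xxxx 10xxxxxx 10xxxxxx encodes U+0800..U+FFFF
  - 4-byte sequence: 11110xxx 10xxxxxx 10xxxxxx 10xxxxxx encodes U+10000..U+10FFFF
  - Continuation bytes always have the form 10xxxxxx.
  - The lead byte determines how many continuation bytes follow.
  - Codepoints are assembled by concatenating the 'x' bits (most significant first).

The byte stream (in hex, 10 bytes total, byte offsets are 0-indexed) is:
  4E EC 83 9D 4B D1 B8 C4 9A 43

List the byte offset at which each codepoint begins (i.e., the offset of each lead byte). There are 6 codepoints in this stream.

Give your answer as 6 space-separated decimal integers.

Answer: 0 1 4 5 7 9

Derivation:
Byte[0]=4E: 1-byte ASCII. cp=U+004E
Byte[1]=EC: 3-byte lead, need 2 cont bytes. acc=0xC
Byte[2]=83: continuation. acc=(acc<<6)|0x03=0x303
Byte[3]=9D: continuation. acc=(acc<<6)|0x1D=0xC0DD
Completed: cp=U+C0DD (starts at byte 1)
Byte[4]=4B: 1-byte ASCII. cp=U+004B
Byte[5]=D1: 2-byte lead, need 1 cont bytes. acc=0x11
Byte[6]=B8: continuation. acc=(acc<<6)|0x38=0x478
Completed: cp=U+0478 (starts at byte 5)
Byte[7]=C4: 2-byte lead, need 1 cont bytes. acc=0x4
Byte[8]=9A: continuation. acc=(acc<<6)|0x1A=0x11A
Completed: cp=U+011A (starts at byte 7)
Byte[9]=43: 1-byte ASCII. cp=U+0043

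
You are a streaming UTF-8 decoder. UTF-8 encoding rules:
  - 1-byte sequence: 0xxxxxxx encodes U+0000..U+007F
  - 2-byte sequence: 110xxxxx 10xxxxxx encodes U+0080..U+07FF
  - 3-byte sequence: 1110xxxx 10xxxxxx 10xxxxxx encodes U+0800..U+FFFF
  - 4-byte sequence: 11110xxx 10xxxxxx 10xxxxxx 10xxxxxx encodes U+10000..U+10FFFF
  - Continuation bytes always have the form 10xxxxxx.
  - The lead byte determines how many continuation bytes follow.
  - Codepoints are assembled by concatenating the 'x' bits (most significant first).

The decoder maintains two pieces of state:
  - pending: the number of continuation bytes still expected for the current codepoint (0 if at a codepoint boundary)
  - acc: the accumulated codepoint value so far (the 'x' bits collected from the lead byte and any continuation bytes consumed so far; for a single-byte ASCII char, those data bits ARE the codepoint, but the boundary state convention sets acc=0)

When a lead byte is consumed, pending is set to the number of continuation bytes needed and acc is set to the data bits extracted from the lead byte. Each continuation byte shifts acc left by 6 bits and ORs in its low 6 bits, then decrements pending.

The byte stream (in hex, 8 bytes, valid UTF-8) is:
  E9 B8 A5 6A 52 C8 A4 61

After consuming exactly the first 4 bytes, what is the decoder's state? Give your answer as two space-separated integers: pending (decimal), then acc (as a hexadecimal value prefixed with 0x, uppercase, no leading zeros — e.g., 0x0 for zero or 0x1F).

Answer: 0 0x0

Derivation:
Byte[0]=E9: 3-byte lead. pending=2, acc=0x9
Byte[1]=B8: continuation. acc=(acc<<6)|0x38=0x278, pending=1
Byte[2]=A5: continuation. acc=(acc<<6)|0x25=0x9E25, pending=0
Byte[3]=6A: 1-byte. pending=0, acc=0x0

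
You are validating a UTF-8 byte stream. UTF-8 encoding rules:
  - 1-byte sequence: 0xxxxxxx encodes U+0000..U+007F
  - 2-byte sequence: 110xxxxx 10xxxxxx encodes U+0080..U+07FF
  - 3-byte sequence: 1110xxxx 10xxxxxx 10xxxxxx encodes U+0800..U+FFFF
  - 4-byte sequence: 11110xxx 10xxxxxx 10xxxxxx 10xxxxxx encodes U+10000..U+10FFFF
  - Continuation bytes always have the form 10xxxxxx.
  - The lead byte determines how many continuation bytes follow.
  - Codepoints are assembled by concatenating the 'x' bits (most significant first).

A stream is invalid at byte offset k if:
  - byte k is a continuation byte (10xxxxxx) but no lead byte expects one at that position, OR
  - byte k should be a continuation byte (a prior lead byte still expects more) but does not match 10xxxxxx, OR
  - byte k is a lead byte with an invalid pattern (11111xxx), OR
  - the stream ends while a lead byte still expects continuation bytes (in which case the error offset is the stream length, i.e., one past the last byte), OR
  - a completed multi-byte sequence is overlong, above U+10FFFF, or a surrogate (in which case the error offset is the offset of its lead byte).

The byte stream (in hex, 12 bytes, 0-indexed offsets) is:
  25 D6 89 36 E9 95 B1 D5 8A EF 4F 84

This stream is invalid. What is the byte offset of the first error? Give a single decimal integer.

Answer: 10

Derivation:
Byte[0]=25: 1-byte ASCII. cp=U+0025
Byte[1]=D6: 2-byte lead, need 1 cont bytes. acc=0x16
Byte[2]=89: continuation. acc=(acc<<6)|0x09=0x589
Completed: cp=U+0589 (starts at byte 1)
Byte[3]=36: 1-byte ASCII. cp=U+0036
Byte[4]=E9: 3-byte lead, need 2 cont bytes. acc=0x9
Byte[5]=95: continuation. acc=(acc<<6)|0x15=0x255
Byte[6]=B1: continuation. acc=(acc<<6)|0x31=0x9571
Completed: cp=U+9571 (starts at byte 4)
Byte[7]=D5: 2-byte lead, need 1 cont bytes. acc=0x15
Byte[8]=8A: continuation. acc=(acc<<6)|0x0A=0x54A
Completed: cp=U+054A (starts at byte 7)
Byte[9]=EF: 3-byte lead, need 2 cont bytes. acc=0xF
Byte[10]=4F: expected 10xxxxxx continuation. INVALID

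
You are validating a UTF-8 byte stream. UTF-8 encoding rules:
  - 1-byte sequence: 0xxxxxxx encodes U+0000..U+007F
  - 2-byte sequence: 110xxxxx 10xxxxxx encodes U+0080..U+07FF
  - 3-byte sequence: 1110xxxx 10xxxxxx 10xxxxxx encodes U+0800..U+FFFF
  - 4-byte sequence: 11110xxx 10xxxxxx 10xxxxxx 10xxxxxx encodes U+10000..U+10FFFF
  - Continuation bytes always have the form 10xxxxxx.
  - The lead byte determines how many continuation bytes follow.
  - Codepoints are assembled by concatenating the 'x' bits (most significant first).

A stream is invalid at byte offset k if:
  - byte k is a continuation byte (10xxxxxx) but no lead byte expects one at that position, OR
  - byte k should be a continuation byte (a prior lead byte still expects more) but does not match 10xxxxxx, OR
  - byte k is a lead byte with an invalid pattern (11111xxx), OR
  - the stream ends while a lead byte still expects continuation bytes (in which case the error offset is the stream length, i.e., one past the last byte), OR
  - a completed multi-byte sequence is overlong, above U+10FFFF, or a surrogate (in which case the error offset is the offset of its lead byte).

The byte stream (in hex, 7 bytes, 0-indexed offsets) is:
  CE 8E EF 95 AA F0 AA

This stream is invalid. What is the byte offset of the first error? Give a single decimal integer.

Answer: 7

Derivation:
Byte[0]=CE: 2-byte lead, need 1 cont bytes. acc=0xE
Byte[1]=8E: continuation. acc=(acc<<6)|0x0E=0x38E
Completed: cp=U+038E (starts at byte 0)
Byte[2]=EF: 3-byte lead, need 2 cont bytes. acc=0xF
Byte[3]=95: continuation. acc=(acc<<6)|0x15=0x3D5
Byte[4]=AA: continuation. acc=(acc<<6)|0x2A=0xF56A
Completed: cp=U+F56A (starts at byte 2)
Byte[5]=F0: 4-byte lead, need 3 cont bytes. acc=0x0
Byte[6]=AA: continuation. acc=(acc<<6)|0x2A=0x2A
Byte[7]: stream ended, expected continuation. INVALID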